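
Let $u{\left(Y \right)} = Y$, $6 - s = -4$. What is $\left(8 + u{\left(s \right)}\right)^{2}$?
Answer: $324$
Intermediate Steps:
$s = 10$ ($s = 6 - -4 = 6 + 4 = 10$)
$\left(8 + u{\left(s \right)}\right)^{2} = \left(8 + 10\right)^{2} = 18^{2} = 324$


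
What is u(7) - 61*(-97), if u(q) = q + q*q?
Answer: 5973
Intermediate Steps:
u(q) = q + q²
u(7) - 61*(-97) = 7*(1 + 7) - 61*(-97) = 7*8 + 5917 = 56 + 5917 = 5973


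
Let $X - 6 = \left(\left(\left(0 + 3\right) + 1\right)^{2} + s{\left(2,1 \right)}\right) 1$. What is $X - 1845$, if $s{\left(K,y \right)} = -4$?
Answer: $-1827$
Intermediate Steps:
$X = 18$ ($X = 6 + \left(\left(\left(0 + 3\right) + 1\right)^{2} - 4\right) 1 = 6 + \left(\left(3 + 1\right)^{2} - 4\right) 1 = 6 + \left(4^{2} - 4\right) 1 = 6 + \left(16 - 4\right) 1 = 6 + 12 \cdot 1 = 6 + 12 = 18$)
$X - 1845 = 18 - 1845 = -1827$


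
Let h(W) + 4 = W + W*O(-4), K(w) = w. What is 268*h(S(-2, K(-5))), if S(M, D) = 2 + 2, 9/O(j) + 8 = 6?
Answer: -4824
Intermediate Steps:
O(j) = -9/2 (O(j) = 9/(-8 + 6) = 9/(-2) = 9*(-1/2) = -9/2)
S(M, D) = 4
h(W) = -4 - 7*W/2 (h(W) = -4 + (W + W*(-9/2)) = -4 + (W - 9*W/2) = -4 - 7*W/2)
268*h(S(-2, K(-5))) = 268*(-4 - 7/2*4) = 268*(-4 - 14) = 268*(-18) = -4824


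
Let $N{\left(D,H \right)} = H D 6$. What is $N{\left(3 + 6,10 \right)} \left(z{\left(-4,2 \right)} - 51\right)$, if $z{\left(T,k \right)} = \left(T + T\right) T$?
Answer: $-10260$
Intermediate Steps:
$z{\left(T,k \right)} = 2 T^{2}$ ($z{\left(T,k \right)} = 2 T T = 2 T^{2}$)
$N{\left(D,H \right)} = 6 D H$ ($N{\left(D,H \right)} = D H 6 = 6 D H$)
$N{\left(3 + 6,10 \right)} \left(z{\left(-4,2 \right)} - 51\right) = 6 \left(3 + 6\right) 10 \left(2 \left(-4\right)^{2} - 51\right) = 6 \cdot 9 \cdot 10 \left(2 \cdot 16 - 51\right) = 540 \left(32 - 51\right) = 540 \left(-19\right) = -10260$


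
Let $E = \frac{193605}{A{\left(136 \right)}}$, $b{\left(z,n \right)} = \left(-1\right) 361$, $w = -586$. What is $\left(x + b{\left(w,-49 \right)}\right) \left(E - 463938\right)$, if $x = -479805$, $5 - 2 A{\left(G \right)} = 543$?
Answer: $\frac{60017353785882}{269} \approx 2.2311 \cdot 10^{11}$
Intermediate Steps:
$A{\left(G \right)} = -269$ ($A{\left(G \right)} = \frac{5}{2} - \frac{543}{2} = -269$)
$b{\left(z,n \right)} = -361$
$E = - \frac{193605}{269}$ ($E = \frac{193605}{-269} = 193605 \left(- \frac{1}{269}\right) = - \frac{193605}{269} \approx -719.72$)
$\left(x + b{\left(w,-49 \right)}\right) \left(E - 463938\right) = \left(-479805 - 361\right) \left(- \frac{193605}{269} - 463938\right) = \left(-480166\right) \left(- \frac{124992927}{269}\right) = \frac{60017353785882}{269}$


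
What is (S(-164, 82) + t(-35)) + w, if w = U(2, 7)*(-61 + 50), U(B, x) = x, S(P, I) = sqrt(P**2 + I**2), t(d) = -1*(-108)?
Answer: 31 + 82*sqrt(5) ≈ 214.36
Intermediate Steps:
t(d) = 108
S(P, I) = sqrt(I**2 + P**2)
w = -77 (w = 7*(-61 + 50) = 7*(-11) = -77)
(S(-164, 82) + t(-35)) + w = (sqrt(82**2 + (-164)**2) + 108) - 77 = (sqrt(6724 + 26896) + 108) - 77 = (sqrt(33620) + 108) - 77 = (82*sqrt(5) + 108) - 77 = (108 + 82*sqrt(5)) - 77 = 31 + 82*sqrt(5)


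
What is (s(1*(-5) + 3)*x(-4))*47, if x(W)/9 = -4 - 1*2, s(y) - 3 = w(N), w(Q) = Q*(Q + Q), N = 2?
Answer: -27918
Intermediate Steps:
w(Q) = 2*Q**2 (w(Q) = Q*(2*Q) = 2*Q**2)
s(y) = 11 (s(y) = 3 + 2*2**2 = 3 + 2*4 = 3 + 8 = 11)
x(W) = -54 (x(W) = 9*(-4 - 1*2) = 9*(-4 - 2) = 9*(-6) = -54)
(s(1*(-5) + 3)*x(-4))*47 = (11*(-54))*47 = -594*47 = -27918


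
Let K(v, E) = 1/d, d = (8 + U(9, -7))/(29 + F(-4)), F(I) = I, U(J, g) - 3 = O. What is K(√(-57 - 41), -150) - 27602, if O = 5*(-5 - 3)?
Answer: -800483/29 ≈ -27603.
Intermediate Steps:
O = -40 (O = 5*(-8) = -40)
U(J, g) = -37 (U(J, g) = 3 - 40 = -37)
d = -29/25 (d = (8 - 37)/(29 - 4) = -29/25 ≈ -1.1600)
K(v, E) = -25/29 (K(v, E) = 1/(-29/25) = -25/29)
K(√(-57 - 41), -150) - 27602 = -25/29 - 27602 = -800483/29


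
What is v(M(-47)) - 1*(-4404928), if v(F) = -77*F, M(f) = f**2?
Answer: 4234835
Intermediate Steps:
v(M(-47)) - 1*(-4404928) = -77*(-47)**2 - 1*(-4404928) = -77*2209 + 4404928 = -170093 + 4404928 = 4234835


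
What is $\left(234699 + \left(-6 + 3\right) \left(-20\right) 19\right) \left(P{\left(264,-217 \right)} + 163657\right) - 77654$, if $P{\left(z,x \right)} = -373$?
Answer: $38508657622$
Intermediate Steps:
$\left(234699 + \left(-6 + 3\right) \left(-20\right) 19\right) \left(P{\left(264,-217 \right)} + 163657\right) - 77654 = \left(234699 + \left(-6 + 3\right) \left(-20\right) 19\right) \left(-373 + 163657\right) - 77654 = \left(234699 + \left(-3\right) \left(-20\right) 19\right) 163284 - 77654 = \left(234699 + 60 \cdot 19\right) 163284 - 77654 = \left(234699 + 1140\right) 163284 - 77654 = 235839 \cdot 163284 - 77654 = 38508735276 - 77654 = 38508657622$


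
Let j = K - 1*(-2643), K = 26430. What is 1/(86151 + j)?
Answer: 1/115224 ≈ 8.6787e-6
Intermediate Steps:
j = 29073 (j = 26430 - 1*(-2643) = 26430 + 2643 = 29073)
1/(86151 + j) = 1/(86151 + 29073) = 1/115224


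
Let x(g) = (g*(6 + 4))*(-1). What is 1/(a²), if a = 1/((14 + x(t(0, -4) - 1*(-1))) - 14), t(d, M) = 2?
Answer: 900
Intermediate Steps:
x(g) = -10*g (x(g) = (g*10)*(-1) = (10*g)*(-1) = -10*g)
a = -1/30 (a = 1/((14 - 10*(2 - 1*(-1))) - 14) = 1/((14 - 10*(2 + 1)) - 14) = 1/((14 - 10*3) - 14) = 1/((14 - 30) - 14) = 1/(-16 - 14) = 1/(-30) = -1/30 ≈ -0.033333)
1/(a²) = 1/((-1/30)²) = 1/(1/900) = 900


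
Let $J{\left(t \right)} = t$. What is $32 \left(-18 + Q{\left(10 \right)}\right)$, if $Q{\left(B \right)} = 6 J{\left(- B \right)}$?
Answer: $-2496$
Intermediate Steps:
$Q{\left(B \right)} = - 6 B$ ($Q{\left(B \right)} = 6 \left(- B\right) = - 6 B$)
$32 \left(-18 + Q{\left(10 \right)}\right) = 32 \left(-18 - 60\right) = 32 \left(-78\right) = -2496$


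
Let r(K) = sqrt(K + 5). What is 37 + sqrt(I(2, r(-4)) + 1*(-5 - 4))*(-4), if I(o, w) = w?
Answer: 37 - 8*I*sqrt(2) ≈ 37.0 - 11.314*I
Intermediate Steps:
r(K) = sqrt(5 + K)
37 + sqrt(I(2, r(-4)) + 1*(-5 - 4))*(-4) = 37 + sqrt(sqrt(5 - 4) + 1*(-5 - 4))*(-4) = 37 + sqrt(sqrt(1) + 1*(-9))*(-4) = 37 + sqrt(1 - 9)*(-4) = 37 + sqrt(-8)*(-4) = 37 + (2*I*sqrt(2))*(-4) = 37 - 8*I*sqrt(2)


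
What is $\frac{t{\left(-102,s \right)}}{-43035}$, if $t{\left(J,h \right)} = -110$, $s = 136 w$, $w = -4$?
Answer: $\frac{22}{8607} \approx 0.0025561$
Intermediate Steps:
$s = -544$ ($s = 136 \left(-4\right) = -544$)
$\frac{t{\left(-102,s \right)}}{-43035} = - \frac{110}{-43035} = \left(-110\right) \left(- \frac{1}{43035}\right) = \frac{22}{8607}$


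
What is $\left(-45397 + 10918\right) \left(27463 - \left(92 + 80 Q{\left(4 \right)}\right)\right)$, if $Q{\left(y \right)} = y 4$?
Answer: $-899591589$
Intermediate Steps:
$Q{\left(y \right)} = 4 y$
$\left(-45397 + 10918\right) \left(27463 - \left(92 + 80 Q{\left(4 \right)}\right)\right) = \left(-45397 + 10918\right) \left(27463 - \left(92 + 80 \cdot 4 \cdot 4\right)\right) = - 34479 \left(27463 - 1372\right) = \left(-34479\right) 26091 = -899591589$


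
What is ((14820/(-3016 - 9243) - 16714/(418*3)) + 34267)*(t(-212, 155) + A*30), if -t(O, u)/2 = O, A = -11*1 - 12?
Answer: -283530033584/31119 ≈ -9.1112e+6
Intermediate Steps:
A = -23 (A = -11 - 12 = -23)
t(O, u) = -2*O
((14820/(-3016 - 9243) - 16714/(418*3)) + 34267)*(t(-212, 155) + A*30) = ((14820/(-3016 - 9243) - 16714/(418*3)) + 34267)*(-2*(-212) - 23*30) = ((14820/(-12259) - 16714/1254) + 34267)*(424 - 690) = ((14820*(-1/12259) - 16714*1/1254) + 34267)*(-266) = ((-1140/943 - 8357/627) + 34267)*(-266) = (-8595431/591261 + 34267)*(-266) = (20252145256/591261)*(-266) = -283530033584/31119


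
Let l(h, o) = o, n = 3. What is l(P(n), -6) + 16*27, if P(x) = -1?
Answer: 426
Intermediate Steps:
l(P(n), -6) + 16*27 = -6 + 16*27 = -6 + 432 = 426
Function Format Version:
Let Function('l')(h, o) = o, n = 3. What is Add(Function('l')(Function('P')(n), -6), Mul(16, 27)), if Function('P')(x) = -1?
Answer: 426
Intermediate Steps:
Add(Function('l')(Function('P')(n), -6), Mul(16, 27)) = Add(-6, Mul(16, 27)) = Add(-6, 432) = 426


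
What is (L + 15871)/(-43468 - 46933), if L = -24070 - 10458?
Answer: 18657/90401 ≈ 0.20638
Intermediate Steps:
L = -34528
(L + 15871)/(-43468 - 46933) = (-34528 + 15871)/(-43468 - 46933) = -18657/(-90401) = -18657*(-1/90401) = 18657/90401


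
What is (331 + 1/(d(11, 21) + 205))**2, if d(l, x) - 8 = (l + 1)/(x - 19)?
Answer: 5254800100/47961 ≈ 1.0956e+5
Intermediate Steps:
d(l, x) = 8 + (1 + l)/(-19 + x) (d(l, x) = 8 + (l + 1)/(x - 19) = 8 + (1 + l)/(-19 + x))
(331 + 1/(d(11, 21) + 205))**2 = (331 + 1/((-151 + 11 + 8*21)/(-19 + 21) + 205))**2 = (331 + 1/((-151 + 11 + 168)/2 + 205))**2 = (331 + 1/((1/2)*28 + 205))**2 = (331 + 1/(14 + 205))**2 = (331 + 1/219)**2 = (72490/219)**2 = 5254800100/47961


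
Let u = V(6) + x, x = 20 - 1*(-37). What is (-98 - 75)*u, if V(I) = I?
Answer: -10899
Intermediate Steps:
x = 57 (x = 20 + 37 = 57)
u = 63 (u = 6 + 57 = 63)
(-98 - 75)*u = (-98 - 75)*63 = -173*63 = -10899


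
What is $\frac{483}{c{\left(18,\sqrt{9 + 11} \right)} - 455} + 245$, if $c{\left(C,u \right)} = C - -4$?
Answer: $\frac{105602}{433} \approx 243.88$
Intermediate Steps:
$c{\left(C,u \right)} = 4 + C$ ($c{\left(C,u \right)} = C + 4 = 4 + C$)
$\frac{483}{c{\left(18,\sqrt{9 + 11} \right)} - 455} + 245 = \frac{483}{\left(4 + 18\right) - 455} + 245 = \frac{483}{22 - 455} + 245 = \frac{483}{-433} + 245 = 483 \left(- \frac{1}{433}\right) + 245 = - \frac{483}{433} + 245 = \frac{105602}{433}$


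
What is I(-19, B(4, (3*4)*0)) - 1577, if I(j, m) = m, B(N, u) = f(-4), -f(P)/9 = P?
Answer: -1541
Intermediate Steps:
f(P) = -9*P
B(N, u) = 36 (B(N, u) = -9*(-4) = 36)
I(-19, B(4, (3*4)*0)) - 1577 = 36 - 1577 = -1541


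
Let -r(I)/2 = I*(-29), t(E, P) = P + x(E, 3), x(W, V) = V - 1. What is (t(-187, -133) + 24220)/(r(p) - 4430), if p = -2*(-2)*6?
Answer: -24089/3038 ≈ -7.9292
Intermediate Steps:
x(W, V) = -1 + V
p = 24 (p = 4*6 = 24)
t(E, P) = 2 + P (t(E, P) = P + (-1 + 3) = P + 2 = 2 + P)
r(I) = 58*I (r(I) = -2*I*(-29) = -(-58)*I = 58*I)
(t(-187, -133) + 24220)/(r(p) - 4430) = ((2 - 133) + 24220)/(58*24 - 4430) = (-131 + 24220)/(1392 - 4430) = 24089/(-3038) = 24089*(-1/3038) = -24089/3038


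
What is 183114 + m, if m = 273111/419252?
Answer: 76771183839/419252 ≈ 1.8311e+5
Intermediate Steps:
m = 273111/419252 (m = 273111*(1/419252) = 273111/419252 ≈ 0.65142)
183114 + m = 183114 + 273111/419252 = 76771183839/419252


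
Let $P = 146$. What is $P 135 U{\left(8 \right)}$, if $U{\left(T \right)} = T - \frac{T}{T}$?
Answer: $137970$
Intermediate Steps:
$U{\left(T \right)} = -1 + T$ ($U{\left(T \right)} = T - 1 = -1 + T$)
$P 135 U{\left(8 \right)} = 146 \cdot 135 \left(-1 + 8\right) = 19710 \cdot 7 = 137970$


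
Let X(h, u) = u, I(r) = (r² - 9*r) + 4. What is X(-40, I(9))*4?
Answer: 16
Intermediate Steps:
I(r) = 4 + r² - 9*r
X(-40, I(9))*4 = (4 + 9² - 9*9)*4 = (4 + 81 - 81)*4 = 4*4 = 16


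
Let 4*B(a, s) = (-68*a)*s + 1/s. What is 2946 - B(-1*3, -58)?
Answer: 1369729/232 ≈ 5904.0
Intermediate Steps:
B(a, s) = 1/(4*s) - 17*a*s (B(a, s) = ((-68*a)*s + 1/s)/4 = (-68*a*s + 1/s)/4 = (1/s - 68*a*s)/4 = 1/(4*s) - 17*a*s)
2946 - B(-1*3, -58) = 2946 - ((¼)/(-58) - 17*(-1*3)*(-58)) = 2946 - ((¼)*(-1/58) - 17*(-3)*(-58)) = 2946 - (-1/232 - 2958) = 2946 - 1*(-686257/232) = 2946 + 686257/232 = 1369729/232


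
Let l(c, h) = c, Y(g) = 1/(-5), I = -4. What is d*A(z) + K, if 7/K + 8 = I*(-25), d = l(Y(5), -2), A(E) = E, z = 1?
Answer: -57/460 ≈ -0.12391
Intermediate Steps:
Y(g) = -⅕
d = -⅕ ≈ -0.20000
K = 7/92 (K = 7/(-8 - 4*(-25)) = 7/(-8 + 100) = 7/92 ≈ 0.076087)
d*A(z) + K = -⅕*1 + 7/92 = -⅕ + 7/92 = -57/460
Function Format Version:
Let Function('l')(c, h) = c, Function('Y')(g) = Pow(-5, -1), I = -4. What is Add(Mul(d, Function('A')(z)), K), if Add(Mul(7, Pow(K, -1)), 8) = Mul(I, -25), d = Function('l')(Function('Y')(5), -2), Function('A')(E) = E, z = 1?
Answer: Rational(-57, 460) ≈ -0.12391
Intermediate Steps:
Function('Y')(g) = Rational(-1, 5)
d = Rational(-1, 5) ≈ -0.20000
K = Rational(7, 92) (K = Mul(7, Pow(Add(-8, Mul(-4, -25)), -1)) = Mul(7, Pow(Add(-8, 100), -1)) = Mul(7, Pow(92, -1)) = Mul(7, Rational(1, 92)) = Rational(7, 92) ≈ 0.076087)
Add(Mul(d, Function('A')(z)), K) = Add(Mul(Rational(-1, 5), 1), Rational(7, 92)) = Add(Rational(-1, 5), Rational(7, 92)) = Rational(-57, 460)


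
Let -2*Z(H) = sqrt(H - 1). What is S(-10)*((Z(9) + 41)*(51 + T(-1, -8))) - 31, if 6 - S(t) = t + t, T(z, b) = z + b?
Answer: 44741 - 1092*sqrt(2) ≈ 43197.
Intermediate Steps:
T(z, b) = b + z
S(t) = 6 - 2*t (S(t) = 6 - (t + t) = 6 - 2*t)
Z(H) = -sqrt(-1 + H)/2 (Z(H) = -sqrt(H - 1)/2 = -sqrt(-1 + H)/2)
S(-10)*((Z(9) + 41)*(51 + T(-1, -8))) - 31 = (6 - 2*(-10))*((-sqrt(-1 + 9)/2 + 41)*(51 + (-8 - 1))) - 31 = (6 + 20)*((-sqrt(2) + 41)*(51 - 9)) - 31 = 26*((-sqrt(2) + 41)*42) - 31 = 26*((41 - sqrt(2))*42) - 31 = 26*(1722 - 42*sqrt(2)) - 31 = (44772 - 1092*sqrt(2)) - 31 = 44741 - 1092*sqrt(2)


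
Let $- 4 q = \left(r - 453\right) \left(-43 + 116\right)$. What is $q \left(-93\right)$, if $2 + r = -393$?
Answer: $-1439268$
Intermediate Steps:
$r = -395$ ($r = -2 - 393 = -395$)
$q = 15476$ ($q = - \frac{\left(-395 - 453\right) \left(-43 + 116\right)}{4} = - \frac{\left(-848\right) 73}{4} = \left(- \frac{1}{4}\right) \left(-61904\right) = 15476$)
$q \left(-93\right) = 15476 \left(-93\right) = -1439268$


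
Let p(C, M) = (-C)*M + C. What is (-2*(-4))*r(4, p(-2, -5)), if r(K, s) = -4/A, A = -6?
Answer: 16/3 ≈ 5.3333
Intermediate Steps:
p(C, M) = C - C*M (p(C, M) = -C*M + C = C - C*M)
r(K, s) = ⅔ (r(K, s) = -4/(-6) = -4*(-⅙) = ⅔)
(-2*(-4))*r(4, p(-2, -5)) = -2*(-4)*(⅔) = 8*(⅔) = 16/3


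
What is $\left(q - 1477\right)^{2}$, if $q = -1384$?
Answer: $8185321$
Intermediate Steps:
$\left(q - 1477\right)^{2} = \left(-1384 - 1477\right)^{2} = \left(-2861\right)^{2} = 8185321$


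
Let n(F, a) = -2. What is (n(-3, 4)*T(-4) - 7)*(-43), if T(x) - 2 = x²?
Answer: 1849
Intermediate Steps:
T(x) = 2 + x²
(n(-3, 4)*T(-4) - 7)*(-43) = (-2*(2 + (-4)²) - 7)*(-43) = (-2*(2 + 16) - 7)*(-43) = (-2*18 - 7)*(-43) = (-36 - 7)*(-43) = -43*(-43) = 1849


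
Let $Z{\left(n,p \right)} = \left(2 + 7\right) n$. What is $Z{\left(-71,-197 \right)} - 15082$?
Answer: $-15721$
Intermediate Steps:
$Z{\left(n,p \right)} = 9 n$
$Z{\left(-71,-197 \right)} - 15082 = 9 \left(-71\right) - 15082 = -639 - 15082 = -15721$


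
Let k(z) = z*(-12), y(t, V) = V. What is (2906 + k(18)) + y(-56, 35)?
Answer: 2725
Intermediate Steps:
k(z) = -12*z
(2906 + k(18)) + y(-56, 35) = (2906 - 12*18) + 35 = (2906 - 216) + 35 = 2690 + 35 = 2725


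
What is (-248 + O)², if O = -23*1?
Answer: 73441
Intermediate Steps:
O = -23
(-248 + O)² = (-248 - 23)² = (-271)² = 73441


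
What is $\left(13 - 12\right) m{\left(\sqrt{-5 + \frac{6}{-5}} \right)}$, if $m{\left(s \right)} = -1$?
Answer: $-1$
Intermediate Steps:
$\left(13 - 12\right) m{\left(\sqrt{-5 + \frac{6}{-5}} \right)} = \left(13 - 12\right) \left(-1\right) = 1 \left(-1\right) = -1$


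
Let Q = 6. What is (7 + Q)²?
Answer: 169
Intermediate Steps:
(7 + Q)² = (7 + 6)² = 13² = 169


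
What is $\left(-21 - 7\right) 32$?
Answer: $-896$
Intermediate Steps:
$\left(-21 - 7\right) 32 = \left(-28\right) 32 = -896$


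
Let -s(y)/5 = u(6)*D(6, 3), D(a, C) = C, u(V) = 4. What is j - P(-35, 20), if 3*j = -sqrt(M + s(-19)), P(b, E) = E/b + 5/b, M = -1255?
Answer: 5/7 - I*sqrt(1315)/3 ≈ 0.71429 - 12.088*I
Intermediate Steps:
P(b, E) = 5/b + E/b
s(y) = -60 (s(y) = -20*3 = -5*12 = -60)
j = -I*sqrt(1315)/3 (j = (-sqrt(-1255 - 60))/3 = (-sqrt(-1315))/3 = (-I*sqrt(1315))/3 = -I*sqrt(1315)/3 ≈ -12.088*I)
j - P(-35, 20) = -I*sqrt(1315)/3 - (5 + 20)/(-35) = -I*sqrt(1315)/3 - (-1)*25/35 = -I*sqrt(1315)/3 - 1*(-5/7) = -I*sqrt(1315)/3 + 5/7 = 5/7 - I*sqrt(1315)/3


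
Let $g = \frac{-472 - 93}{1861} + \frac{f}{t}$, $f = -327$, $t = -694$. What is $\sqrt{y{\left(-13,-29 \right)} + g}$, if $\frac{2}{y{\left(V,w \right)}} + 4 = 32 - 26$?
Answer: $\frac{\sqrt{1947595817514}}{1291534} \approx 1.0805$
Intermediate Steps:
$y{\left(V,w \right)} = 1$ ($y{\left(V,w \right)} = \frac{2}{-4 + \left(32 - 26\right)} = \frac{2}{-4 + 6} = \frac{2}{2} = 2 \cdot \frac{1}{2} = 1$)
$g = \frac{216437}{1291534}$ ($g = \frac{-472 - 93}{1861} - \frac{327}{-694} = \left(-472 - 93\right) \frac{1}{1861} - - \frac{327}{694} = \left(-565\right) \frac{1}{1861} + \frac{327}{694} = - \frac{565}{1861} + \frac{327}{694} = \frac{216437}{1291534} \approx 0.16758$)
$\sqrt{y{\left(-13,-29 \right)} + g} = \sqrt{1 + \frac{216437}{1291534}} = \sqrt{\frac{1507971}{1291534}} = \frac{\sqrt{1947595817514}}{1291534}$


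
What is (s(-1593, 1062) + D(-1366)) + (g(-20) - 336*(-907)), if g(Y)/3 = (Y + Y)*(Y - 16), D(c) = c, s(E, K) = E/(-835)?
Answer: 256936103/835 ≈ 3.0771e+5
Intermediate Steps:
s(E, K) = -E/835 (s(E, K) = E*(-1/835) = -E/835)
g(Y) = 6*Y*(-16 + Y) (g(Y) = 3*((Y + Y)*(Y - 16)) = 3*((2*Y)*(-16 + Y)) = 3*(2*Y*(-16 + Y)) = 6*Y*(-16 + Y))
(s(-1593, 1062) + D(-1366)) + (g(-20) - 336*(-907)) = (-1/835*(-1593) - 1366) + (6*(-20)*(-16 - 20) - 336*(-907)) = (1593/835 - 1366) + (6*(-20)*(-36) + 304752) = -1139017/835 + (4320 + 304752) = -1139017/835 + 309072 = 256936103/835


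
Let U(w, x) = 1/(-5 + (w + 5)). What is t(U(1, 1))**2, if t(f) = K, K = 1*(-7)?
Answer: 49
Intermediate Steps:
K = -7
U(w, x) = 1/w (U(w, x) = 1/(-5 + (5 + w)) = 1/w)
t(f) = -7
t(U(1, 1))**2 = (-7)**2 = 49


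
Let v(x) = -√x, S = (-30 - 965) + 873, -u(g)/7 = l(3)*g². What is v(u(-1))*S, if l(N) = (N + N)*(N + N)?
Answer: 732*I*√7 ≈ 1936.7*I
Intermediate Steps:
l(N) = 4*N² (l(N) = (2*N)*(2*N) = 4*N²)
u(g) = -252*g² (u(g) = -7*4*3²*g² = -7*4*9*g² = -252*g²)
S = -122 (S = -995 + 873 = -122)
v(u(-1))*S = -√(-252*(-1)²)*(-122) = -√(-252*1)*(-122) = -√(-252)*(-122) = -6*I*√7*(-122) = 732*I*√7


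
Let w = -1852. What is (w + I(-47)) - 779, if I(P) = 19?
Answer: -2612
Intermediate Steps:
(w + I(-47)) - 779 = (-1852 + 19) - 779 = -1833 - 779 = -2612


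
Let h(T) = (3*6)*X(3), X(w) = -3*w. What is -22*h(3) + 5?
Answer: 3569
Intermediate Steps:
h(T) = -162 (h(T) = (3*6)*(-3*3) = 18*(-9) = -162)
-22*h(3) + 5 = -22*(-162) + 5 = 3564 + 5 = 3569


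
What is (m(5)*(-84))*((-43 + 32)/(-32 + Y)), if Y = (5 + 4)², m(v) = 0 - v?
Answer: -660/7 ≈ -94.286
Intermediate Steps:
m(v) = -v
Y = 81 (Y = 9² = 81)
(m(5)*(-84))*((-43 + 32)/(-32 + Y)) = (-1*5*(-84))*((-43 + 32)/(-32 + 81)) = (-5*(-84))*(-11/49) = 420*(-11*1/49) = 420*(-11/49) = -660/7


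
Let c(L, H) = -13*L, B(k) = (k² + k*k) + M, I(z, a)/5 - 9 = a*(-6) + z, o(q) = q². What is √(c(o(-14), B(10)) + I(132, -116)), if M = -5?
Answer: √1637 ≈ 40.460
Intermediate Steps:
I(z, a) = 45 - 30*a + 5*z (I(z, a) = 45 + 5*(a*(-6) + z) = 45 + 5*(-6*a + z) = 45 + 5*(z - 6*a) = 45 + (-30*a + 5*z) = 45 - 30*a + 5*z)
B(k) = -5 + 2*k² (B(k) = (k² + k*k) - 5 = (k² + k²) - 5 = 2*k² - 5 = -5 + 2*k²)
√(c(o(-14), B(10)) + I(132, -116)) = √(-13*(-14)² + (45 - 30*(-116) + 5*132)) = √(-13*196 + (45 + 3480 + 660)) = √(-2548 + 4185) = √1637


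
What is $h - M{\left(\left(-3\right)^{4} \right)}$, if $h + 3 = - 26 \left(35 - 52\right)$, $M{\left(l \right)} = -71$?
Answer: $510$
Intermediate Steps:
$h = 439$ ($h = -3 - 26 \left(35 - 52\right) = -3 - -442 = -3 + 442 = 439$)
$h - M{\left(\left(-3\right)^{4} \right)} = 439 - -71 = 439 + 71 = 510$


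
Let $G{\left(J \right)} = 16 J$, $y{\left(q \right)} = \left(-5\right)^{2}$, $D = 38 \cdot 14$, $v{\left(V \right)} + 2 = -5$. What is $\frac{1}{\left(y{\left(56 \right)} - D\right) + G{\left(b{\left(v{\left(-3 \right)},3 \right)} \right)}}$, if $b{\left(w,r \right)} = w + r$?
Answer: $- \frac{1}{571} \approx -0.0017513$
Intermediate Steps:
$v{\left(V \right)} = -7$ ($v{\left(V \right)} = -2 - 5 = -7$)
$D = 532$
$y{\left(q \right)} = 25$
$b{\left(w,r \right)} = r + w$
$\frac{1}{\left(y{\left(56 \right)} - D\right) + G{\left(b{\left(v{\left(-3 \right)},3 \right)} \right)}} = \frac{1}{\left(25 - 532\right) + 16 \left(3 - 7\right)} = \frac{1}{\left(25 - 532\right) + 16 \left(-4\right)} = \frac{1}{-507 - 64} = \frac{1}{-571} = - \frac{1}{571}$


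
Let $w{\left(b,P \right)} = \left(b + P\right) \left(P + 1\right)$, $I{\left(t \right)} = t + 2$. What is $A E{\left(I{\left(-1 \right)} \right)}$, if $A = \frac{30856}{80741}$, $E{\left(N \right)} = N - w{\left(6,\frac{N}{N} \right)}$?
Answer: $- \frac{401128}{80741} \approx -4.9681$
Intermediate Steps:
$I{\left(t \right)} = 2 + t$
$w{\left(b,P \right)} = \left(1 + P\right) \left(P + b\right)$ ($w{\left(b,P \right)} = \left(P + b\right) \left(1 + P\right) = \left(1 + P\right) \left(P + b\right)$)
$E{\left(N \right)} = -14 + N$ ($E{\left(N \right)} = N - \left(\frac{N}{N} + 6 + \left(\frac{N}{N}\right)^{2} + \frac{N}{N} 6\right) = N - \left(1 + 6 + 1^{2} + 1 \cdot 6\right) = N - \left(1 + 6 + 1 + 6\right) = N - 14 = -14 + N$)
$A = \frac{30856}{80741}$ ($A = 30856 \cdot \frac{1}{80741} = \frac{30856}{80741} \approx 0.38216$)
$A E{\left(I{\left(-1 \right)} \right)} = \frac{30856 \left(-14 + \left(2 - 1\right)\right)}{80741} = \frac{30856 \left(-14 + 1\right)}{80741} = \frac{30856}{80741} \left(-13\right) = - \frac{401128}{80741}$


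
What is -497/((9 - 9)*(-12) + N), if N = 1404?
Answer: -497/1404 ≈ -0.35399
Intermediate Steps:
-497/((9 - 9)*(-12) + N) = -497/((9 - 9)*(-12) + 1404) = -497/(0*(-12) + 1404) = -497/(0 + 1404) = -497/1404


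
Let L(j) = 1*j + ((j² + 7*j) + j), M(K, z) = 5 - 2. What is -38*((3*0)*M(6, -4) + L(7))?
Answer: -4256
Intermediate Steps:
M(K, z) = 3
L(j) = j² + 9*j (L(j) = j + (j² + 8*j) = j² + 9*j)
-38*((3*0)*M(6, -4) + L(7)) = -38*((3*0)*3 + 7*(9 + 7)) = -38*(0*3 + 7*16) = -38*(0 + 112) = -38*112 = -4256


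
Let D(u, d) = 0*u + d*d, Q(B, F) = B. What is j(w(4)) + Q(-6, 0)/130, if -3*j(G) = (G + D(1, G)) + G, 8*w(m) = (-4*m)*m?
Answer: -1043/65 ≈ -16.046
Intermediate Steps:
D(u, d) = d**2 (D(u, d) = 0 + d**2 = d**2)
w(m) = -m**2/2 (w(m) = ((-4*m)*m)/8 = (-4*m**2)/8 = -m**2/2)
j(G) = -2*G/3 - G**2/3 (j(G) = -((G + G**2) + G)/3 = -(G**2 + 2*G)/3 = -2*G/3 - G**2/3)
j(w(4)) + Q(-6, 0)/130 = (-1/2*4**2)*(-2 - (-1)*4**2/2)/3 - 6/130 = (-1/2*16)*(-2 - (-1)*16/2)/3 - 6*1/130 = (1/3)*(-8)*(-2 - 1*(-8)) - 3/65 = (1/3)*(-8)*(-2 + 8) - 3/65 = (1/3)*(-8)*6 - 3/65 = -16 - 3/65 = -1043/65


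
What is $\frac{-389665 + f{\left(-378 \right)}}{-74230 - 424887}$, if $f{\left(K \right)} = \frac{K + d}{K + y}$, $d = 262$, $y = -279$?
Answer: $\frac{256009789}{327919869} \approx 0.78071$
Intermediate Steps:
$f{\left(K \right)} = \frac{262 + K}{-279 + K}$ ($f{\left(K \right)} = \frac{K + 262}{K - 279} = \frac{262 + K}{-279 + K}$)
$\frac{-389665 + f{\left(-378 \right)}}{-74230 - 424887} = \frac{-389665 + \frac{262 - 378}{-279 - 378}}{-74230 - 424887} = \frac{-389665 + \frac{1}{-657} \left(-116\right)}{-499117} = \left(-389665 - - \frac{116}{657}\right) \left(- \frac{1}{499117}\right) = \left(-389665 + \frac{116}{657}\right) \left(- \frac{1}{499117}\right) = \left(- \frac{256009789}{657}\right) \left(- \frac{1}{499117}\right) = \frac{256009789}{327919869}$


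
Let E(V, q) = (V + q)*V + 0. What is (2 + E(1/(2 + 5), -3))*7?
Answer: 78/7 ≈ 11.143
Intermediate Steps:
E(V, q) = V*(V + q) (E(V, q) = V*(V + q) + 0 = V*(V + q))
(2 + E(1/(2 + 5), -3))*7 = (2 + (1/(2 + 5) - 3)/(2 + 5))*7 = (2 + (1/7 - 3)/7)*7 = (2 + (⅐ - 3)/7)*7 = (2 + (⅐)*(-20/7))*7 = (2 - 20/49)*7 = (78/49)*7 = 78/7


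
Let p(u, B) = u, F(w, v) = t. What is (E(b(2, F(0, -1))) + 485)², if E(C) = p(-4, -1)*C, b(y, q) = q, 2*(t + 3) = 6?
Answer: 235225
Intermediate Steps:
t = 0 (t = -3 + (½)*6 = -3 + 3 = 0)
F(w, v) = 0
E(C) = -4*C
(E(b(2, F(0, -1))) + 485)² = (-4*0 + 485)² = (0 + 485)² = 485² = 235225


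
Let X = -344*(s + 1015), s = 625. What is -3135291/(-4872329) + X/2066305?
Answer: 745938868223/2013543554869 ≈ 0.37046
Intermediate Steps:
X = -564160 (X = -344*(625 + 1015) = -344*1640 = -564160)
-3135291/(-4872329) + X/2066305 = -3135291/(-4872329) - 564160/2066305 = -3135291*(-1/4872329) - 564160*1/2066305 = 3135291/4872329 - 112832/413261 = 745938868223/2013543554869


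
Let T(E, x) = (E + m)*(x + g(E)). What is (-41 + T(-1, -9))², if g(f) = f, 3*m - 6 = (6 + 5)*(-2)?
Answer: 4489/9 ≈ 498.78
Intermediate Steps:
m = -16/3 (m = 2 + ((6 + 5)*(-2))/3 = 2 + (11*(-2))/3 = 2 + (⅓)*(-22) = 2 - 22/3 = -16/3 ≈ -5.3333)
T(E, x) = (-16/3 + E)*(E + x) (T(E, x) = (E - 16/3)*(x + E) = (-16/3 + E)*(E + x))
(-41 + T(-1, -9))² = (-41 + ((-1)² - 16/3*(-1) - 16/3*(-9) - 1*(-9)))² = (-41 + (1 + 16/3 + 48 + 9))² = (-41 + 190/3)² = (67/3)² = 4489/9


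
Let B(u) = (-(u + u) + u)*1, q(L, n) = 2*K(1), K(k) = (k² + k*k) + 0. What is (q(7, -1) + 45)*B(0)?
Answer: 0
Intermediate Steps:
K(k) = 2*k² (K(k) = (k² + k²) + 0 = 2*k² + 0 = 2*k²)
q(L, n) = 4 (q(L, n) = 2*(2*1²) = 2*(2*1) = 2*2 = 4)
B(u) = -u (B(u) = (-2*u + u)*1 = -u*1 = -u)
(q(7, -1) + 45)*B(0) = (4 + 45)*(-1*0) = 49*0 = 0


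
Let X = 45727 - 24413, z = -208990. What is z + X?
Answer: -187676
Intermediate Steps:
X = 21314
z + X = -208990 + 21314 = -187676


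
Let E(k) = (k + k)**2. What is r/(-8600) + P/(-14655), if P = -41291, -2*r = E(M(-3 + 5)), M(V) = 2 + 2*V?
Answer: 8903944/3150825 ≈ 2.8259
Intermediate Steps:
E(k) = 4*k**2 (E(k) = (2*k)**2 = 4*k**2)
r = -72 (r = -2*(2 + 2*(-3 + 5))**2 = -2*(2 + 2*2)**2 = -2*(2 + 4)**2 = -2*6**2 = -2*36 = -1/2*144 = -72)
r/(-8600) + P/(-14655) = -72/(-8600) - 41291/(-14655) = -72*(-1/8600) - 41291*(-1/14655) = 9/1075 + 41291/14655 = 8903944/3150825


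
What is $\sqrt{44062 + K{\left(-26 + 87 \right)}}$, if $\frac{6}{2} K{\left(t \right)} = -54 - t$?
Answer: $\frac{\sqrt{396213}}{3} \approx 209.82$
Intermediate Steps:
$K{\left(t \right)} = -18 - \frac{t}{3}$ ($K{\left(t \right)} = \frac{-54 - t}{3} = -18 - \frac{t}{3}$)
$\sqrt{44062 + K{\left(-26 + 87 \right)}} = \sqrt{44062 - \left(18 + \frac{-26 + 87}{3}\right)} = \sqrt{44062 - \frac{115}{3}} = \sqrt{\frac{132071}{3}} = \frac{\sqrt{396213}}{3}$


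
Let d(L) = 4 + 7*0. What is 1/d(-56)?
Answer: ¼ ≈ 0.25000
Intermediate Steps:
d(L) = 4 (d(L) = 4 + 0 = 4)
1/d(-56) = 1/4 = ¼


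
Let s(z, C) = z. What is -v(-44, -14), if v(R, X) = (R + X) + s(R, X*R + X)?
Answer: 102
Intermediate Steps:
v(R, X) = X + 2*R (v(R, X) = (R + X) + R = X + 2*R)
-v(-44, -14) = -(-14 + 2*(-44)) = -(-14 - 88) = -1*(-102) = 102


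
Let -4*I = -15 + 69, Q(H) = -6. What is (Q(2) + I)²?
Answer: 1521/4 ≈ 380.25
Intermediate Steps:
I = -27/2 (I = -(-15 + 69)/4 = -¼*54 = -27/2 ≈ -13.500)
(Q(2) + I)² = (-6 - 27/2)² = (-39/2)² = 1521/4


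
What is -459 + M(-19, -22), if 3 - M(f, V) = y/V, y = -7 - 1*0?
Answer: -10039/22 ≈ -456.32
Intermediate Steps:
y = -7 (y = -7 + 0 = -7)
M(f, V) = 3 + 7/V (M(f, V) = 3 - (-7)/V = 3 + 7/V)
-459 + M(-19, -22) = -459 + (3 + 7/(-22)) = -459 + (3 + 7*(-1/22)) = -459 + (3 - 7/22) = -459 + 59/22 = -10039/22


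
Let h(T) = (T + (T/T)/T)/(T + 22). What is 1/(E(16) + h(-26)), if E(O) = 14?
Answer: 104/2133 ≈ 0.048758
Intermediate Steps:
h(T) = (T + 1/T)/(22 + T)
1/(E(16) + h(-26)) = 1/(14 + (1 + (-26)**2)/((-26)*(22 - 26))) = 1/(14 - 1/26*(1 + 676)/(-4)) = 1/(14 - 1/26*(-1/4)*677) = 1/(14 + 677/104) = 1/(2133/104) = 104/2133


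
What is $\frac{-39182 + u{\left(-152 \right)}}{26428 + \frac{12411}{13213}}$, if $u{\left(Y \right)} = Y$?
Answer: $- \frac{519720142}{349205575} \approx -1.4883$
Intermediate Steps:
$\frac{-39182 + u{\left(-152 \right)}}{26428 + \frac{12411}{13213}} = \frac{-39182 - 152}{26428 + \frac{12411}{13213}} = - \frac{39334}{26428 + 12411 \cdot \frac{1}{13213}} = - \frac{39334}{26428 + \frac{12411}{13213}} = - \frac{39334}{\frac{349205575}{13213}} = \left(-39334\right) \frac{13213}{349205575} = - \frac{519720142}{349205575}$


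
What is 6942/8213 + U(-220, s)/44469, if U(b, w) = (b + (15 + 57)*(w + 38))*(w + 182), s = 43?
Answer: 19452202/665253 ≈ 29.240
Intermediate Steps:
U(b, w) = (182 + w)*(2736 + b + 72*w) (U(b, w) = (b + 72*(38 + w))*(182 + w) = (b + (2736 + 72*w))*(182 + w) = (2736 + b + 72*w)*(182 + w) = (182 + w)*(2736 + b + 72*w))
6942/8213 + U(-220, s)/44469 = 6942/8213 + (497952 + 72*43² + 182*(-220) + 15840*43 - 220*43)/44469 = 6942*(1/8213) + (497952 + 72*1849 - 40040 + 681120 - 9460)*(1/44469) = 6942/8213 + (497952 + 133128 - 40040 + 681120 - 9460)*(1/44469) = 6942/8213 + 1262700*(1/44469) = 6942/8213 + 2300/81 = 19452202/665253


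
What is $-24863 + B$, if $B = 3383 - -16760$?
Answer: $-4720$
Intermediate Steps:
$B = 20143$ ($B = 3383 + 16760 = 20143$)
$-24863 + B = -24863 + 20143 = -4720$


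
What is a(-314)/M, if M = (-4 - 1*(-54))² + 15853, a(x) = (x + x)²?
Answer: 394384/18353 ≈ 21.489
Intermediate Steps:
a(x) = 4*x² (a(x) = (2*x)² = 4*x²)
M = 18353 (M = (-4 + 54)² + 15853 = 50² + 15853 = 2500 + 15853 = 18353)
a(-314)/M = (4*(-314)²)/18353 = (4*98596)*(1/18353) = 394384*(1/18353) = 394384/18353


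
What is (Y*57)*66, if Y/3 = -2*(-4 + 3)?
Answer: 22572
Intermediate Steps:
Y = 6 (Y = 3*(-2*(-4 + 3)) = 3*(-2*(-1)) = 3*2 = 6)
(Y*57)*66 = (6*57)*66 = 342*66 = 22572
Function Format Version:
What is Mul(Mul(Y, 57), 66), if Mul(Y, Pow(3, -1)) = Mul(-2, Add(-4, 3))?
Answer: 22572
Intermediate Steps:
Y = 6 (Y = Mul(3, Mul(-2, Add(-4, 3))) = Mul(3, Mul(-2, -1)) = Mul(3, 2) = 6)
Mul(Mul(Y, 57), 66) = Mul(Mul(6, 57), 66) = Mul(342, 66) = 22572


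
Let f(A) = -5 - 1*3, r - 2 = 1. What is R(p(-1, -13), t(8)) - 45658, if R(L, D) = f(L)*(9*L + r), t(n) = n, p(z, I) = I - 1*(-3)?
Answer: -44962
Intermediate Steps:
r = 3 (r = 2 + 1 = 3)
p(z, I) = 3 + I (p(z, I) = I + 3 = 3 + I)
f(A) = -8 (f(A) = -5 - 3 = -8)
R(L, D) = -24 - 72*L (R(L, D) = -8*(9*L + 3) = -8*(3 + 9*L) = -24 - 72*L)
R(p(-1, -13), t(8)) - 45658 = (-24 - 72*(3 - 13)) - 45658 = (-24 - 72*(-10)) - 45658 = (-24 + 720) - 45658 = 696 - 45658 = -44962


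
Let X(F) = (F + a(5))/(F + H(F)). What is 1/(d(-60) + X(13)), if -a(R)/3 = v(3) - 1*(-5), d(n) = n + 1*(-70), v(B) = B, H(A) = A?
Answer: -26/3391 ≈ -0.0076674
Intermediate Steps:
d(n) = -70 + n (d(n) = n - 70 = -70 + n)
a(R) = -24 (a(R) = -3*(3 - 1*(-5)) = -3*(3 + 5) = -3*8 = -24)
X(F) = (-24 + F)/(2*F) (X(F) = (F - 24)/(F + F) = (-24 + F)/((2*F)) = (-24 + F)*(1/(2*F)) = (-24 + F)/(2*F))
1/(d(-60) + X(13)) = 1/((-70 - 60) + (½)*(-24 + 13)/13) = 1/(-130 + (½)*(1/13)*(-11)) = 1/(-130 - 11/26) = 1/(-3391/26) = -26/3391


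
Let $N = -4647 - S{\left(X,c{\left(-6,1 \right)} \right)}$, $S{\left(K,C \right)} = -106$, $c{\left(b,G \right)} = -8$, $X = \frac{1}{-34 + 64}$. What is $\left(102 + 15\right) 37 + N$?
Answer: $-212$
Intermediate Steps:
$X = \frac{1}{30} \approx 0.033333$
$N = -4541$ ($N = -4647 - -106 = -4647 + 106 = -4541$)
$\left(102 + 15\right) 37 + N = \left(102 + 15\right) 37 - 4541 = 117 \cdot 37 - 4541 = 4329 - 4541 = -212$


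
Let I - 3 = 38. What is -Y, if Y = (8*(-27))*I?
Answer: 8856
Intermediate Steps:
I = 41 (I = 3 + 38 = 41)
Y = -8856 (Y = (8*(-27))*41 = -216*41 = -8856)
-Y = -1*(-8856) = 8856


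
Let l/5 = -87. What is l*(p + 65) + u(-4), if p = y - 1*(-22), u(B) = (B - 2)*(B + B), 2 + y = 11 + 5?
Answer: -43887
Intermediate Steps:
l = -435 (l = 5*(-87) = -435)
y = 14 (y = -2 + (11 + 5) = -2 + 16 = 14)
u(B) = 2*B*(-2 + B) (u(B) = (-2 + B)*(2*B) = 2*B*(-2 + B))
p = 36 (p = 14 - 1*(-22) = 14 + 22 = 36)
l*(p + 65) + u(-4) = -435*(36 + 65) + 2*(-4)*(-2 - 4) = -435*101 + 2*(-4)*(-6) = -43935 + 48 = -43887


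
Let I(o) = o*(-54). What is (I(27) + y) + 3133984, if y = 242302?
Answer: 3374828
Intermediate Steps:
I(o) = -54*o
(I(27) + y) + 3133984 = (-54*27 + 242302) + 3133984 = (-1458 + 242302) + 3133984 = 240844 + 3133984 = 3374828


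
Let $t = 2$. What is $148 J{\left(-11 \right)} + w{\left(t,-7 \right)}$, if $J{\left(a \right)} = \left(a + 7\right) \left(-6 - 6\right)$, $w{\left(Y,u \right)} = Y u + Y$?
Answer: $7092$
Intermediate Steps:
$w{\left(Y,u \right)} = Y + Y u$
$J{\left(a \right)} = -84 - 12 a$ ($J{\left(a \right)} = \left(7 + a\right) \left(-12\right) = -84 - 12 a$)
$148 J{\left(-11 \right)} + w{\left(t,-7 \right)} = 148 \left(-84 - -132\right) + 2 \left(1 - 7\right) = 148 \left(-84 + 132\right) + 2 \left(-6\right) = 148 \cdot 48 - 12 = 7104 - 12 = 7092$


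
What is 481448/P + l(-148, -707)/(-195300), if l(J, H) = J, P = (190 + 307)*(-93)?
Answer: -36105973/3466575 ≈ -10.415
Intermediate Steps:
P = -46221 (P = 497*(-93) = -46221)
481448/P + l(-148, -707)/(-195300) = 481448/(-46221) - 148/(-195300) = 481448*(-1/46221) - 148*(-1/195300) = -481448/46221 + 37/48825 = -36105973/3466575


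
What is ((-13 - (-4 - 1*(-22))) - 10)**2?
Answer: 1681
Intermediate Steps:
((-13 - (-4 - 1*(-22))) - 10)**2 = ((-13 - (-4 + 22)) - 10)**2 = ((-13 - 1*18) - 10)**2 = ((-13 - 18) - 10)**2 = (-31 - 10)**2 = (-41)**2 = 1681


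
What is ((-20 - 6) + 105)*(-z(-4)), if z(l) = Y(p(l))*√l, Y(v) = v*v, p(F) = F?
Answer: -2528*I ≈ -2528.0*I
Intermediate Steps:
Y(v) = v²
z(l) = l^(5/2) (z(l) = l²*√l = l^(5/2))
((-20 - 6) + 105)*(-z(-4)) = ((-20 - 6) + 105)*(-(-4)^(5/2)) = (-26 + 105)*(-32*I) = 79*(-32*I) = -2528*I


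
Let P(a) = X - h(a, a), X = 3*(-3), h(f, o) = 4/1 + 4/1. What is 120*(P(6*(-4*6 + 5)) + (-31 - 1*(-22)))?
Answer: -3120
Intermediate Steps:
h(f, o) = 8 (h(f, o) = 4*1 + 4*1 = 4 + 4 = 8)
X = -9
P(a) = -17 (P(a) = -9 - 1*8 = -9 - 8 = -17)
120*(P(6*(-4*6 + 5)) + (-31 - 1*(-22))) = 120*(-17 + (-31 - 1*(-22))) = 120*(-17 + (-31 + 22)) = 120*(-17 - 9) = 120*(-26) = -3120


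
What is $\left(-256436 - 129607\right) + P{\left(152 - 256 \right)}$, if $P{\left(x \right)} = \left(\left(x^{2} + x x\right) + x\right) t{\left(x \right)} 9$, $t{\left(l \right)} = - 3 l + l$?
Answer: $39914373$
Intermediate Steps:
$t{\left(l \right)} = - 2 l$
$P{\left(x \right)} = - 18 x \left(x + 2 x^{2}\right)$ ($P{\left(x \right)} = \left(\left(x^{2} + x x\right) + x\right) \left(- 2 x\right) 9 = \left(\left(x^{2} + x^{2}\right) + x\right) \left(- 2 x\right) 9 = \left(2 x^{2} + x\right) \left(- 2 x\right) 9 = \left(x + 2 x^{2}\right) \left(- 2 x\right) 9 = - 2 x \left(x + 2 x^{2}\right) 9 = - 18 x \left(x + 2 x^{2}\right)$)
$\left(-256436 - 129607\right) + P{\left(152 - 256 \right)} = \left(-256436 - 129607\right) + \left(152 - 256\right)^{2} \left(-18 - 36 \left(152 - 256\right)\right) = -386043 + \left(152 - 256\right)^{2} \left(-18 - 36 \left(152 - 256\right)\right) = -386043 + \left(-104\right)^{2} \left(-18 - -3744\right) = -386043 + 10816 \left(-18 + 3744\right) = -386043 + 10816 \cdot 3726 = -386043 + 40300416 = 39914373$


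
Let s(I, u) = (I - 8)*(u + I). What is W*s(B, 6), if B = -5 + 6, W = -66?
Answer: 3234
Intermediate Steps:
B = 1
s(I, u) = (-8 + I)*(I + u)
W*s(B, 6) = -66*(1² - 8*1 - 8*6 + 1*6) = -66*(1 - 8 - 48 + 6) = -66*(-49) = 3234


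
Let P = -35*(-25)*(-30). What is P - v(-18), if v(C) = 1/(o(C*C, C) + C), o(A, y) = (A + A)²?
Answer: -11022007501/419886 ≈ -26250.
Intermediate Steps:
o(A, y) = 4*A² (o(A, y) = (2*A)² = 4*A²)
v(C) = 1/(C + 4*C⁴) (v(C) = 1/(4*(C*C)² + C) = 1/(4*(C²)² + C) = 1/(4*C⁴ + C) = 1/(C + 4*C⁴))
P = -26250 (P = 875*(-30) = -26250)
P - v(-18) = -26250 - 1/(-18 + 4*(-18)⁴) = -26250 - 1/(-18 + 4*104976) = -26250 - 1/(-18 + 419904) = -26250 - 1/419886 = -11022007501/419886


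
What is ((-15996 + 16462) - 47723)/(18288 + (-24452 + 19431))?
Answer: -47257/13267 ≈ -3.5620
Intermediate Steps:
((-15996 + 16462) - 47723)/(18288 + (-24452 + 19431)) = (466 - 47723)/(18288 - 5021) = -47257/13267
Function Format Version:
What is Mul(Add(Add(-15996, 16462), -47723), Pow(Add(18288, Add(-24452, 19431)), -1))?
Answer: Rational(-47257, 13267) ≈ -3.5620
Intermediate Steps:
Mul(Add(Add(-15996, 16462), -47723), Pow(Add(18288, Add(-24452, 19431)), -1)) = Mul(Add(466, -47723), Pow(Add(18288, -5021), -1)) = Mul(-47257, Pow(13267, -1)) = Mul(-47257, Rational(1, 13267)) = Rational(-47257, 13267)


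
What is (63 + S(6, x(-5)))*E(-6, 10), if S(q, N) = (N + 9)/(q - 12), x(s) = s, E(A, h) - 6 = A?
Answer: 0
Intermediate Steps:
E(A, h) = 6 + A
S(q, N) = (9 + N)/(-12 + q)
(63 + S(6, x(-5)))*E(-6, 10) = (63 + (9 - 5)/(-12 + 6))*(6 - 6) = (63 + 4/(-6))*0 = (63 - ⅙*4)*0 = (63 - ⅔)*0 = (187/3)*0 = 0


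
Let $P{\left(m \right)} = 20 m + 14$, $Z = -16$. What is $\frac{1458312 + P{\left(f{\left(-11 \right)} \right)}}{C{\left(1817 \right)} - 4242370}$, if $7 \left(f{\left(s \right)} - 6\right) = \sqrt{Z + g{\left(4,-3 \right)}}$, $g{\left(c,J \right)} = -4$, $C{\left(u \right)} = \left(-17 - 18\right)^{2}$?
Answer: $- \frac{1458446}{4241145} - \frac{8 i \sqrt{5}}{5937603} \approx -0.34388 - 3.0128 \cdot 10^{-6} i$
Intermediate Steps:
$C{\left(u \right)} = 1225$ ($C{\left(u \right)} = \left(-35\right)^{2} = 1225$)
$f{\left(s \right)} = 6 + \frac{2 i \sqrt{5}}{7}$ ($f{\left(s \right)} = 6 + \frac{\sqrt{-16 - 4}}{7} = 6 + \frac{\sqrt{-20}}{7} = 6 + \frac{2 i \sqrt{5}}{7}$)
$P{\left(m \right)} = 14 + 20 m$
$\frac{1458312 + P{\left(f{\left(-11 \right)} \right)}}{C{\left(1817 \right)} - 4242370} = \frac{1458312 + \left(14 + 20 \left(6 + \frac{2 i \sqrt{5}}{7}\right)\right)}{1225 - 4242370} = \frac{1458312 + \left(14 + \left(120 + \frac{40 i \sqrt{5}}{7}\right)\right)}{-4241145} = \left(1458312 + \left(134 + \frac{40 i \sqrt{5}}{7}\right)\right) \left(- \frac{1}{4241145}\right) = \left(1458446 + \frac{40 i \sqrt{5}}{7}\right) \left(- \frac{1}{4241145}\right) = - \frac{1458446}{4241145} - \frac{8 i \sqrt{5}}{5937603}$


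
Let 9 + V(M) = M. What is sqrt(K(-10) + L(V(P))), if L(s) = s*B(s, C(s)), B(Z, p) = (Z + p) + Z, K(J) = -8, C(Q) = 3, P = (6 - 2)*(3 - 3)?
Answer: sqrt(127) ≈ 11.269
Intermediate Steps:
P = 0 (P = 4*0 = 0)
V(M) = -9 + M
B(Z, p) = p + 2*Z
L(s) = s*(3 + 2*s)
sqrt(K(-10) + L(V(P))) = sqrt(-8 + (-9 + 0)*(3 + 2*(-9 + 0))) = sqrt(-8 - 9*(3 + 2*(-9))) = sqrt(-8 - 9*(3 - 18)) = sqrt(-8 - 9*(-15)) = sqrt(-8 + 135) = sqrt(127)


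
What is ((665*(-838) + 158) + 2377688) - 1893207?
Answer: -72631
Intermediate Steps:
((665*(-838) + 158) + 2377688) - 1893207 = ((-557270 + 158) + 2377688) - 1893207 = (-557112 + 2377688) - 1893207 = 1820576 - 1893207 = -72631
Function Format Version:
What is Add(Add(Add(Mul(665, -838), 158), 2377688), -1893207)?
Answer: -72631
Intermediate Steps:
Add(Add(Add(Mul(665, -838), 158), 2377688), -1893207) = Add(Add(Add(-557270, 158), 2377688), -1893207) = Add(Add(-557112, 2377688), -1893207) = Add(1820576, -1893207) = -72631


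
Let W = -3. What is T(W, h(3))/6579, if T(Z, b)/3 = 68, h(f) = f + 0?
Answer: 4/129 ≈ 0.031008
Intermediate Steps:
h(f) = f
T(Z, b) = 204 (T(Z, b) = 3*68 = 204)
T(W, h(3))/6579 = 204/6579 = 204*(1/6579) = 4/129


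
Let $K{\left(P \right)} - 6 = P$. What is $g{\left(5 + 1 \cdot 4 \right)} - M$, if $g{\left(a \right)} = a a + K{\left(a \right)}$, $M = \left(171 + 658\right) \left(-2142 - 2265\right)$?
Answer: $3653499$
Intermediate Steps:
$K{\left(P \right)} = 6 + P$
$M = -3653403$ ($M = 829 \left(-4407\right) = -3653403$)
$g{\left(a \right)} = 6 + a + a^{2}$ ($g{\left(a \right)} = a a + \left(6 + a\right) = a^{2} + \left(6 + a\right) = 6 + a + a^{2}$)
$g{\left(5 + 1 \cdot 4 \right)} - M = \left(6 + \left(5 + 1 \cdot 4\right) + \left(5 + 1 \cdot 4\right)^{2}\right) - -3653403 = \left(6 + \left(5 + 4\right) + \left(5 + 4\right)^{2}\right) + 3653403 = \left(6 + 9 + 9^{2}\right) + 3653403 = \left(6 + 9 + 81\right) + 3653403 = 96 + 3653403 = 3653499$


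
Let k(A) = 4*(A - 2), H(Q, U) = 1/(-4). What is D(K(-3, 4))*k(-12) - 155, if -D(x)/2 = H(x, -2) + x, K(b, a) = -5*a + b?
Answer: -2759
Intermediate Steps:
K(b, a) = b - 5*a
H(Q, U) = -¼ (H(Q, U) = 1*(-¼) = -¼)
k(A) = -8 + 4*A (k(A) = 4*(-2 + A) = -8 + 4*A)
D(x) = ½ - 2*x (D(x) = -2*(-¼ + x) = ½ - 2*x)
D(K(-3, 4))*k(-12) - 155 = (½ - 2*(-3 - 5*4))*(-8 + 4*(-12)) - 155 = (½ - 2*(-3 - 20))*(-8 - 48) - 155 = (½ - 2*(-23))*(-56) - 155 = (½ + 46)*(-56) - 155 = (93/2)*(-56) - 155 = -2604 - 155 = -2759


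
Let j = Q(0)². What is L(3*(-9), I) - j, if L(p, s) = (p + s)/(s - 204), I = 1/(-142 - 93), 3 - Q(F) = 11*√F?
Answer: -425123/47941 ≈ -8.8676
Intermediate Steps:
Q(F) = 3 - 11*√F
I = -1/235 (I = 1/(-235) = -1/235 ≈ -0.0042553)
L(p, s) = (p + s)/(-204 + s)
j = 9 (j = (3 - 11*√0)² = (3 - 11*0)² = (3 + 0)² = 3² = 9)
L(3*(-9), I) - j = (3*(-9) - 1/235)/(-204 - 1/235) - 1*9 = (-27 - 1/235)/(-47941/235) - 9 = -235/47941*(-6346/235) - 9 = 6346/47941 - 9 = -425123/47941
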